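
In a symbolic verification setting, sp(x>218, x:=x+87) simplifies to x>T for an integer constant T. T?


Formula: sp(P, x:=E) = exists old_x. (x = E[old_x/x]) AND P[old_x/x] (old_x is the value of x before the assignment; eliminate old_x by solving x = E[old_x/x] for old_x)
Step 1: Precondition P: x>218, i.e. old_x > 218
Step 2: Assignment gives x = old_x + 87, so old_x = x - 87
Step 3: Substitute into P: x - 87 > 218
Step 4: Simplify: x > 218+87 = 305

305


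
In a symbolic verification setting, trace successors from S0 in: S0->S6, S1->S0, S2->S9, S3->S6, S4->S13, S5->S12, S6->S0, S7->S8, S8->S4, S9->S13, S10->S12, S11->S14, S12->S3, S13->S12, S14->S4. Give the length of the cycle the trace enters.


Trace from S0 until a state repeats:
  S0 -> S6 -> S0
S0 first seen at step 0, revisited at step 2.
Cycle length = 2 - 0 = 2

2


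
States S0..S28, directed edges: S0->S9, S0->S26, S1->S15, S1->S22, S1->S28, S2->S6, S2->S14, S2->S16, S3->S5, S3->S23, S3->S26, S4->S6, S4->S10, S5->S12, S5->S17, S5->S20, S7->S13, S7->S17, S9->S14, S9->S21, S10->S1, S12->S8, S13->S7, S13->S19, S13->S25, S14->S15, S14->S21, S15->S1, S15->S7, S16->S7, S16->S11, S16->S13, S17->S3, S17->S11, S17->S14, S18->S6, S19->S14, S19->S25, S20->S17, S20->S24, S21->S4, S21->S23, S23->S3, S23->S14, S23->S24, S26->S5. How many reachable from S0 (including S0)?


BFS from S0:
  layer 0: {S0}
  layer 1: {S9, S26}
  layer 2: {S5, S14, S21}
  layer 3: {S4, S12, S15, S17, S20, S23}
  layer 4: {S1, S3, S6, S7, S8, S10, S11, S24}
  layer 5: {S13, S22, S28}
  layer 6: {S19, S25}
Reachable set: {S0, S1, S3, S4, S5, S6, S7, S8, S9, S10, S11, S12, S13, S14, S15, S17, S19, S20, S21, S22, S23, S24, S25, S26, S28}
Count = 25

25


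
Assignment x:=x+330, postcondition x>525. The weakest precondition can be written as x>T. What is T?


Formula: wp(x:=E, P) = P[E/x] (substitute E for x in postcondition)
Step 1: Postcondition: x>525
Step 2: Substitute x+330 for x: x+330>525
Step 3: Solve for x: x > 525-330 = 195

195


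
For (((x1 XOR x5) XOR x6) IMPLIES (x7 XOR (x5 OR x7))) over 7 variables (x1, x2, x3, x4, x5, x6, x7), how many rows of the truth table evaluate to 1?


Formula: (((x1 XOR x5) XOR x6) IMPLIES (x7 XOR (x5 OR x7))) over 7 vars (128 rows)
Evaluate each row (x1, x2, x3, x4, x5, x6, x7 as bits, MSB first):
  row 0 [0000000]: (((0 XOR 0) XOR 0) IMPLIES (0 XOR (0 OR 0))) -> 1
  row 1 [0000001]: (((0 XOR 0) XOR 0) IMPLIES (1 XOR (0 OR 1))) -> 1
  row 2 [0000010]: (((0 XOR 0) XOR 1) IMPLIES (0 XOR (0 OR 0))) -> 0
  row 3 [0000011]: (((0 XOR 0) XOR 1) IMPLIES (1 XOR (0 OR 1))) -> 0
  row 4 [0000100]: (((0 XOR 1) XOR 0) IMPLIES (0 XOR (1 OR 0))) -> 1
  (every remaining row is evaluated the same way; all 128 results are listed next)
Full result column, 8 rows per line (x1,x2,x3,x4 fixed per line; x5,x6,x7 runs 000..111 left to right):
  rows 0-7 [x1,x2,x3,x4=0000]: 11001011  (ones: 5)
  rows 8-15 [x1,x2,x3,x4=0001]: 11001011  (ones: 5)
  rows 16-23 [x1,x2,x3,x4=0010]: 11001011  (ones: 5)
  rows 24-31 [x1,x2,x3,x4=0011]: 11001011  (ones: 5)
  rows 32-39 [x1,x2,x3,x4=0100]: 11001011  (ones: 5)
  rows 40-47 [x1,x2,x3,x4=0101]: 11001011  (ones: 5)
  rows 48-55 [x1,x2,x3,x4=0110]: 11001011  (ones: 5)
  rows 56-63 [x1,x2,x3,x4=0111]: 11001011  (ones: 5)
  rows 64-71 [x1,x2,x3,x4=1000]: 00111110  (ones: 5)
  rows 72-79 [x1,x2,x3,x4=1001]: 00111110  (ones: 5)
  rows 80-87 [x1,x2,x3,x4=1010]: 00111110  (ones: 5)
  rows 88-95 [x1,x2,x3,x4=1011]: 00111110  (ones: 5)
  rows 96-103 [x1,x2,x3,x4=1100]: 00111110  (ones: 5)
  rows 104-111 [x1,x2,x3,x4=1101]: 00111110  (ones: 5)
  rows 112-119 [x1,x2,x3,x4=1110]: 00111110  (ones: 5)
  rows 120-127 [x1,x2,x3,x4=1111]: 00111110  (ones: 5)
Count of 1-rows = 5+5+5+5+5+5+5+5+5+5+5+5+5+5+5+5 = 80

80


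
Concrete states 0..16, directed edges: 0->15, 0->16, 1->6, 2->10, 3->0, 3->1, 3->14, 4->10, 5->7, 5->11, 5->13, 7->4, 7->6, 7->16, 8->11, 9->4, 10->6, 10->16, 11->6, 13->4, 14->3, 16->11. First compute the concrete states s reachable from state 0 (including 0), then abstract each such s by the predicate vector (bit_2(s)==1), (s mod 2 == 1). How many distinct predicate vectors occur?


BFS from 0:
Concrete reachable: {0, 6, 11, 15, 16}
Abstract via predicates (bit_2(s)==1), (s mod 2 == 1):
  (0,0) <- {0, 16}
  (0,1) <- {11}
  (1,0) <- {6}
  (1,1) <- {15}
Distinct abstract states = 4

4


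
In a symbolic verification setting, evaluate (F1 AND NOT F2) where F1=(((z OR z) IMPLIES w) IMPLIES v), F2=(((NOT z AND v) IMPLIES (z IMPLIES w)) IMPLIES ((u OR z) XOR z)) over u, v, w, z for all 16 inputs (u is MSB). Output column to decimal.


F1 = (((z OR z) IMPLIES w) IMPLIES v)
F2 = (((NOT z AND v) IMPLIES (z IMPLIES w)) IMPLIES ((u OR z) XOR z))
Counterexample to F1=>F2 is where F1=1 and F2=0.
Evaluate each row (bits = u,v,w,z, MSB first):
  row 0 [0000]: F1=0 F2=0 -> F1&~F2 -> 0
  row 1 [0001]: F1=1 F2=0 -> F1&~F2 -> 1
  row 2 [0010]: F1=0 F2=0 -> F1&~F2 -> 0
  row 3 [0011]: F1=0 F2=0 -> F1&~F2 -> 0
  row 4 [0100]: F1=1 F2=0 -> F1&~F2 -> 1
  row 5 [0101]: F1=1 F2=0 -> F1&~F2 -> 1
  row 6 [0110]: F1=1 F2=0 -> F1&~F2 -> 1
  row 7 [0111]: F1=1 F2=0 -> F1&~F2 -> 1
  row 8 [1000]: F1=0 F2=1 -> F1&~F2 -> 0
  row 9 [1001]: F1=1 F2=0 -> F1&~F2 -> 1
  row 10 [1010]: F1=0 F2=1 -> F1&~F2 -> 0
  row 11 [1011]: F1=0 F2=0 -> F1&~F2 -> 0
  row 12 [1100]: F1=1 F2=1 -> F1&~F2 -> 0
  row 13 [1101]: F1=1 F2=0 -> F1&~F2 -> 1
  row 14 [1110]: F1=1 F2=1 -> F1&~F2 -> 0
  row 15 [1111]: F1=1 F2=0 -> F1&~F2 -> 1
Full result column, 4 rows per line (u,v fixed per line; w,z runs 00..11 left to right):
  rows 0-3 [u,v=00]: 0100  = hex 4
  rows 4-7 [u,v=01]: 1111  = hex F
  rows 8-11 [u,v=10]: 0100  = hex 4
  rows 12-15 [u,v=11]: 0101  = hex 5
Counterexample vector (row 0 .. row 15) = 0100111101000101
Output column grouped in 4s = 0100 1111 0100 0101 = 0x4F45
Convert to decimal digit by digit (value = value*16 + digit):
  4 -> 4
  4*16 + 15 (F) = 79
  79*16 + 4 = 1268
  1268*16 + 5 = 20293
Decimal = 20293

20293


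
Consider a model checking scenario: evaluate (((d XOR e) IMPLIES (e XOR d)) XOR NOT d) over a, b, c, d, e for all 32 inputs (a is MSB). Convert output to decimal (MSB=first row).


Formula: (((d XOR e) IMPLIES (e XOR d)) XOR NOT d) over a, b, c, d, e (32 rows)
Evaluate each row (bits = a,b,c,d,e, MSB first):
  row 0 [00000]: (((0 XOR 0) IMPLIES (0 XOR 0)) XOR NOT 0) -> 0
  row 1 [00001]: (((0 XOR 1) IMPLIES (1 XOR 0)) XOR NOT 0) -> 0
  row 2 [00010]: (((1 XOR 0) IMPLIES (0 XOR 1)) XOR NOT 1) -> 1
  row 3 [00011]: (((1 XOR 1) IMPLIES (1 XOR 1)) XOR NOT 1) -> 1
  row 4 [00100]: (((0 XOR 0) IMPLIES (0 XOR 0)) XOR NOT 0) -> 0
  row 5 [00101]: (((0 XOR 1) IMPLIES (1 XOR 0)) XOR NOT 0) -> 0
  row 6 [00110]: (((1 XOR 0) IMPLIES (0 XOR 1)) XOR NOT 1) -> 1
  row 7 [00111]: (((1 XOR 1) IMPLIES (1 XOR 1)) XOR NOT 1) -> 1
  row 8 [01000]: (((0 XOR 0) IMPLIES (0 XOR 0)) XOR NOT 0) -> 0
  row 9 [01001]: (((0 XOR 1) IMPLIES (1 XOR 0)) XOR NOT 0) -> 0
  row 10 [01010]: (((1 XOR 0) IMPLIES (0 XOR 1)) XOR NOT 1) -> 1
  row 11 [01011]: (((1 XOR 1) IMPLIES (1 XOR 1)) XOR NOT 1) -> 1
  row 12 [01100]: (((0 XOR 0) IMPLIES (0 XOR 0)) XOR NOT 0) -> 0
  row 13 [01101]: (((0 XOR 1) IMPLIES (1 XOR 0)) XOR NOT 0) -> 0
  row 14 [01110]: (((1 XOR 0) IMPLIES (0 XOR 1)) XOR NOT 1) -> 1
  row 15 [01111]: (((1 XOR 1) IMPLIES (1 XOR 1)) XOR NOT 1) -> 1
  row 16 [10000]: (((0 XOR 0) IMPLIES (0 XOR 0)) XOR NOT 0) -> 0
  row 17 [10001]: (((0 XOR 1) IMPLIES (1 XOR 0)) XOR NOT 0) -> 0
  row 18 [10010]: (((1 XOR 0) IMPLIES (0 XOR 1)) XOR NOT 1) -> 1
  row 19 [10011]: (((1 XOR 1) IMPLIES (1 XOR 1)) XOR NOT 1) -> 1
  row 20 [10100]: (((0 XOR 0) IMPLIES (0 XOR 0)) XOR NOT 0) -> 0
  row 21 [10101]: (((0 XOR 1) IMPLIES (1 XOR 0)) XOR NOT 0) -> 0
  row 22 [10110]: (((1 XOR 0) IMPLIES (0 XOR 1)) XOR NOT 1) -> 1
  row 23 [10111]: (((1 XOR 1) IMPLIES (1 XOR 1)) XOR NOT 1) -> 1
  row 24 [11000]: (((0 XOR 0) IMPLIES (0 XOR 0)) XOR NOT 0) -> 0
  row 25 [11001]: (((0 XOR 1) IMPLIES (1 XOR 0)) XOR NOT 0) -> 0
  row 26 [11010]: (((1 XOR 0) IMPLIES (0 XOR 1)) XOR NOT 1) -> 1
  row 27 [11011]: (((1 XOR 1) IMPLIES (1 XOR 1)) XOR NOT 1) -> 1
  row 28 [11100]: (((0 XOR 0) IMPLIES (0 XOR 0)) XOR NOT 0) -> 0
  row 29 [11101]: (((0 XOR 1) IMPLIES (1 XOR 0)) XOR NOT 0) -> 0
  row 30 [11110]: (((1 XOR 0) IMPLIES (0 XOR 1)) XOR NOT 1) -> 1
  row 31 [11111]: (((1 XOR 1) IMPLIES (1 XOR 1)) XOR NOT 1) -> 1
Full result column, 4 rows per line (a,b,c fixed per line; d,e runs 00..11 left to right):
  rows 0-3 [a,b,c=000]: 0011  = hex 3
  rows 4-7 [a,b,c=001]: 0011  = hex 3
  rows 8-11 [a,b,c=010]: 0011  = hex 3
  rows 12-15 [a,b,c=011]: 0011  = hex 3
  rows 16-19 [a,b,c=100]: 0011  = hex 3
  rows 20-23 [a,b,c=101]: 0011  = hex 3
  rows 24-27 [a,b,c=110]: 0011  = hex 3
  rows 28-31 [a,b,c=111]: 0011  = hex 3
Output column (row 0 .. row 31) = 00110011001100110011001100110011
Output column grouped in 4s = 0011 0011 0011 0011 0011 0011 0011 0011 = 0x33333333
Convert to decimal digit by digit (value = value*16 + digit):
  3 -> 3
  3*16 + 3 = 51
  51*16 + 3 = 819
  819*16 + 3 = 13107
  13107*16 + 3 = 209715
  209715*16 + 3 = 3355443
  3355443*16 + 3 = 53687091
  53687091*16 + 3 = 858993459
Decimal = 858993459

858993459


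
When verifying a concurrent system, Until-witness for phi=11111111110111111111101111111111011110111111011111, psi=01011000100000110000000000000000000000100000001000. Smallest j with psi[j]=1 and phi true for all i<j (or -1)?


(phi U psi) at 0: need smallest j with psi[j]=1 and phi[i]=1 for all i in [0,j).
Scan from step 0:
  step 0: phi=1, psi=0 -> continue
  step 1: psi=1 and phi held for [0,1) -> witness found
Witness step = 1

1


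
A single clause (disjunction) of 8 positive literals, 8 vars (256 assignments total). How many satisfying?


Step 1: Total=2^8=256
Step 2: Unsat when all 8 false: 2^0=1
Step 3: Sat=256-1=255

255


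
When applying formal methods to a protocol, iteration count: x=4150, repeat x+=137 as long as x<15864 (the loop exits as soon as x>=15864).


Step 1: x goes from 4150 toward 15864 by 137; the body runs while x<15864, so iterations = ceil((bound-start)/step)
Step 2: Distance=11714
Step 3: ceil(11714/137)=86

86


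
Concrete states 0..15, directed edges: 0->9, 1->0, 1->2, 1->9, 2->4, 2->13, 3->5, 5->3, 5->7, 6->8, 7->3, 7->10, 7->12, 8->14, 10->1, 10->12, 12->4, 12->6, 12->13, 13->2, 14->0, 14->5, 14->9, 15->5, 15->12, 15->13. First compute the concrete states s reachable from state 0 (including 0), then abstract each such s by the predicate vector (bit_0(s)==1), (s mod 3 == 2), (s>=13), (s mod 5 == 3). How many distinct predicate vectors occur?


BFS from 0:
Concrete reachable: {0, 9}
Abstract via predicates (bit_0(s)==1), (s mod 3 == 2), (s>=13), (s mod 5 == 3):
  (0,0,0,0) <- {0}
  (1,0,0,0) <- {9}
Distinct abstract states = 2

2


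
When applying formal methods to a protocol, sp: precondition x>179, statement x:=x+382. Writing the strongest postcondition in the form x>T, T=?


Formula: sp(P, x:=E) = exists old_x. (x = E[old_x/x]) AND P[old_x/x] (old_x is the value of x before the assignment; eliminate old_x by solving x = E[old_x/x] for old_x)
Step 1: Precondition P: x>179, i.e. old_x > 179
Step 2: Assignment gives x = old_x + 382, so old_x = x - 382
Step 3: Substitute into P: x - 382 > 179
Step 4: Simplify: x > 179+382 = 561

561


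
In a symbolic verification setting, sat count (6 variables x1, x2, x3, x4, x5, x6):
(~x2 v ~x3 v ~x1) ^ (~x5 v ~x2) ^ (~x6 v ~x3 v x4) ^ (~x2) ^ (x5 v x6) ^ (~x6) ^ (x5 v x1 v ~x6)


CNF with 7 clauses over 6 vars (64 assignments).
An assignment satisfies CNF iff every clause has >=1 true literal.
Check each row (bits = x1,x2,x3,x4,x5,x6; clause T/F shown):
  row 0 [000000]: clauses=TTTTFTT -> 0
  row 1 [000001]: clauses=TTTTTFF -> 0
  row 2 [000010]: clauses=TTTTTTT -> 1
  row 3 [000011]: clauses=TTTTTFT -> 0
  row 4 [000100]: clauses=TTTTFTT -> 0
  (every remaining row is evaluated the same way; all 64 results are listed next)
Full result column, 8 rows per line (x1,x2,x3 fixed per line; x4,x5,x6 runs 000..111 left to right):
  rows 0-7 [x1,x2,x3=000]: 00100010  (ones: 2)
  rows 8-15 [x1,x2,x3=001]: 00100010  (ones: 2)
  rows 16-23 [x1,x2,x3=010]: 00000000  (ones: 0)
  rows 24-31 [x1,x2,x3=011]: 00000000  (ones: 0)
  rows 32-39 [x1,x2,x3=100]: 00100010  (ones: 2)
  rows 40-47 [x1,x2,x3=101]: 00100010  (ones: 2)
  rows 48-55 [x1,x2,x3=110]: 00000000  (ones: 0)
  rows 56-63 [x1,x2,x3=111]: 00000000  (ones: 0)
Satisfying assignments = 2+2+0+0+2+2+0+0 = 8

8


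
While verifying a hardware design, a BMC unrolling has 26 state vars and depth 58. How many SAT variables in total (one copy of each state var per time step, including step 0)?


BMC unrolls to depth k, creating one copy of each state var for steps 0..k.
Step count = 58 + 1 = 59 (steps 0 through 58)
Vars per step = 26
Total = 26 * 59 = 1534

1534


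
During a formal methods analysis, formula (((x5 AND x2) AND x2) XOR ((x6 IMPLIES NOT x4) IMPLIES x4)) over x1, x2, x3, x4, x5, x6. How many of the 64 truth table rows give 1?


Formula: (((x5 AND x2) AND x2) XOR ((x6 IMPLIES NOT x4) IMPLIES x4)) over 6 vars (64 rows)
Evaluate each row (x1, x2, x3, x4, x5, x6 as bits, MSB first):
  row 0 [000000]: (((0 AND 0) AND 0) XOR ((0 IMPLIES NOT 0) IMPLIES 0)) -> 0
  row 1 [000001]: (((0 AND 0) AND 0) XOR ((1 IMPLIES NOT 0) IMPLIES 0)) -> 0
  row 2 [000010]: (((1 AND 0) AND 0) XOR ((0 IMPLIES NOT 0) IMPLIES 0)) -> 0
  row 3 [000011]: (((1 AND 0) AND 0) XOR ((1 IMPLIES NOT 0) IMPLIES 0)) -> 0
  row 4 [000100]: (((0 AND 0) AND 0) XOR ((0 IMPLIES NOT 1) IMPLIES 1)) -> 1
  (every remaining row is evaluated the same way; all 64 results are listed next)
Full result column, 8 rows per line (x1,x2,x3 fixed per line; x4,x5,x6 runs 000..111 left to right):
  rows 0-7 [x1,x2,x3=000]: 00001111  (ones: 4)
  rows 8-15 [x1,x2,x3=001]: 00001111  (ones: 4)
  rows 16-23 [x1,x2,x3=010]: 00111100  (ones: 4)
  rows 24-31 [x1,x2,x3=011]: 00111100  (ones: 4)
  rows 32-39 [x1,x2,x3=100]: 00001111  (ones: 4)
  rows 40-47 [x1,x2,x3=101]: 00001111  (ones: 4)
  rows 48-55 [x1,x2,x3=110]: 00111100  (ones: 4)
  rows 56-63 [x1,x2,x3=111]: 00111100  (ones: 4)
Count of 1-rows = 4+4+4+4+4+4+4+4 = 32

32


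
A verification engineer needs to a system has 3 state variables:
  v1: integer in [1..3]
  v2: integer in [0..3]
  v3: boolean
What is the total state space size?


State space = product of domain sizes of all variables.
Domain sizes:
  v1 (integer in [1..3]): 3
  v2 (integer in [0..3]): 4
  v3 (boolean): 2
Product = 3 * 4 * 2 = 24

24


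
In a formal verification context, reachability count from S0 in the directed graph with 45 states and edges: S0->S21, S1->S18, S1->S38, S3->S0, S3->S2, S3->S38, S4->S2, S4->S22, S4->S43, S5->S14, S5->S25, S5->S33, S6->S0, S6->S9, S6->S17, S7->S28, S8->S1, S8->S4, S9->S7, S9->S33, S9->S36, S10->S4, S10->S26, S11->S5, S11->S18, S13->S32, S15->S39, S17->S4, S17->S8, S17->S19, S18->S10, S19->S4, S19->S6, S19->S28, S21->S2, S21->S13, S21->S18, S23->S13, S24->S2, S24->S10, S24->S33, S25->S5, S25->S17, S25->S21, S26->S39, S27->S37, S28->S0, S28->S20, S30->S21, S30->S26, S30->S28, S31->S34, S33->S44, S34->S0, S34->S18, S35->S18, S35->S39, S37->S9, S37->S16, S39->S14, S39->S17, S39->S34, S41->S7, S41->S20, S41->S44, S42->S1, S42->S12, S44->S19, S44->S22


BFS from S0:
  layer 0: {S0}
  layer 1: {S21}
  layer 2: {S2, S13, S18}
  layer 3: {S10, S32}
  layer 4: {S4, S26}
  layer 5: {S22, S39, S43}
  layer 6: {S14, S17, S34}
  layer 7: {S8, S19}
  layer 8: {S1, S6, S28}
  layer 9: {S9, S20, S38}
  layer 10: {S7, S33, S36}
  layer 11: {S44}
Reachable set: {S0, S1, S2, S4, S6, S7, S8, S9, S10, S13, S14, S17, S18, S19, S20, S21, S22, S26, S28, S32, S33, S34, S36, S38, S39, S43, S44}
Count = 27

27


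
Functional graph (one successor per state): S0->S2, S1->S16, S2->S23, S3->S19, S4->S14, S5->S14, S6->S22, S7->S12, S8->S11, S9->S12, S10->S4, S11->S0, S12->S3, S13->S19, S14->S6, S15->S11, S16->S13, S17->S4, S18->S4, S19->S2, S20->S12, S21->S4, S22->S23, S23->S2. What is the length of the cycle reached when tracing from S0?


Trace from S0 until a state repeats:
  S0 -> S2 -> S23 -> S2
S2 first seen at step 1, revisited at step 3.
Cycle length = 3 - 1 = 2

2


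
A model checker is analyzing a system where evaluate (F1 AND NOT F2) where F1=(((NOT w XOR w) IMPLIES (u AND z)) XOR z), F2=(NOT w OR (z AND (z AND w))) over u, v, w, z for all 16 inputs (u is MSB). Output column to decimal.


F1 = (((NOT w XOR w) IMPLIES (u AND z)) XOR z)
F2 = (NOT w OR (z AND (z AND w)))
Counterexample to F1=>F2 is where F1=1 and F2=0.
Evaluate each row (bits = u,v,w,z, MSB first):
  row 0 [0000]: F1=0 F2=1 -> F1&~F2 -> 0
  row 1 [0001]: F1=1 F2=1 -> F1&~F2 -> 0
  row 2 [0010]: F1=0 F2=0 -> F1&~F2 -> 0
  row 3 [0011]: F1=1 F2=1 -> F1&~F2 -> 0
  row 4 [0100]: F1=0 F2=1 -> F1&~F2 -> 0
  row 5 [0101]: F1=1 F2=1 -> F1&~F2 -> 0
  row 6 [0110]: F1=0 F2=0 -> F1&~F2 -> 0
  row 7 [0111]: F1=1 F2=1 -> F1&~F2 -> 0
  row 8 [1000]: F1=0 F2=1 -> F1&~F2 -> 0
  row 9 [1001]: F1=0 F2=1 -> F1&~F2 -> 0
  row 10 [1010]: F1=0 F2=0 -> F1&~F2 -> 0
  row 11 [1011]: F1=0 F2=1 -> F1&~F2 -> 0
  row 12 [1100]: F1=0 F2=1 -> F1&~F2 -> 0
  row 13 [1101]: F1=0 F2=1 -> F1&~F2 -> 0
  row 14 [1110]: F1=0 F2=0 -> F1&~F2 -> 0
  row 15 [1111]: F1=0 F2=1 -> F1&~F2 -> 0
Full result column, 4 rows per line (u,v fixed per line; w,z runs 00..11 left to right):
  rows 0-3 [u,v=00]: 0000  = hex 0
  rows 4-7 [u,v=01]: 0000  = hex 0
  rows 8-11 [u,v=10]: 0000  = hex 0
  rows 12-15 [u,v=11]: 0000  = hex 0
Counterexample vector (row 0 .. row 15) = 0000000000000000
Output column grouped in 4s = 0000 0000 0000 0000 = 0x0000
Convert to decimal digit by digit (value = value*16 + digit):
  0 -> 0
  0*16 + 0 = 0
  0*16 + 0 = 0
  0*16 + 0 = 0
Decimal = 0

0


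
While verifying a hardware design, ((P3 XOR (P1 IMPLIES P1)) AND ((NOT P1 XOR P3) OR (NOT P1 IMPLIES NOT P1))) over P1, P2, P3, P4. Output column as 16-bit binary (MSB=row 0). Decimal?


Formula: ((P3 XOR (P1 IMPLIES P1)) AND ((NOT P1 XOR P3) OR (NOT P1 IMPLIES NOT P1))) over P1, P2, P3, P4 (16 rows)
Evaluate each row (bits = P1,P2,P3,P4, MSB first):
  row 0 [0000]: ((0 XOR (0 IMPLIES 0)) AND ((NOT 0 XOR 0) OR (NOT 0 IMPLIES NOT 0))) -> 1
  row 1 [0001]: ((0 XOR (0 IMPLIES 0)) AND ((NOT 0 XOR 0) OR (NOT 0 IMPLIES NOT 0))) -> 1
  row 2 [0010]: ((1 XOR (0 IMPLIES 0)) AND ((NOT 0 XOR 1) OR (NOT 0 IMPLIES NOT 0))) -> 0
  row 3 [0011]: ((1 XOR (0 IMPLIES 0)) AND ((NOT 0 XOR 1) OR (NOT 0 IMPLIES NOT 0))) -> 0
  row 4 [0100]: ((0 XOR (0 IMPLIES 0)) AND ((NOT 0 XOR 0) OR (NOT 0 IMPLIES NOT 0))) -> 1
  row 5 [0101]: ((0 XOR (0 IMPLIES 0)) AND ((NOT 0 XOR 0) OR (NOT 0 IMPLIES NOT 0))) -> 1
  row 6 [0110]: ((1 XOR (0 IMPLIES 0)) AND ((NOT 0 XOR 1) OR (NOT 0 IMPLIES NOT 0))) -> 0
  row 7 [0111]: ((1 XOR (0 IMPLIES 0)) AND ((NOT 0 XOR 1) OR (NOT 0 IMPLIES NOT 0))) -> 0
  row 8 [1000]: ((0 XOR (1 IMPLIES 1)) AND ((NOT 1 XOR 0) OR (NOT 1 IMPLIES NOT 1))) -> 1
  row 9 [1001]: ((0 XOR (1 IMPLIES 1)) AND ((NOT 1 XOR 0) OR (NOT 1 IMPLIES NOT 1))) -> 1
  row 10 [1010]: ((1 XOR (1 IMPLIES 1)) AND ((NOT 1 XOR 1) OR (NOT 1 IMPLIES NOT 1))) -> 0
  row 11 [1011]: ((1 XOR (1 IMPLIES 1)) AND ((NOT 1 XOR 1) OR (NOT 1 IMPLIES NOT 1))) -> 0
  row 12 [1100]: ((0 XOR (1 IMPLIES 1)) AND ((NOT 1 XOR 0) OR (NOT 1 IMPLIES NOT 1))) -> 1
  row 13 [1101]: ((0 XOR (1 IMPLIES 1)) AND ((NOT 1 XOR 0) OR (NOT 1 IMPLIES NOT 1))) -> 1
  row 14 [1110]: ((1 XOR (1 IMPLIES 1)) AND ((NOT 1 XOR 1) OR (NOT 1 IMPLIES NOT 1))) -> 0
  row 15 [1111]: ((1 XOR (1 IMPLIES 1)) AND ((NOT 1 XOR 1) OR (NOT 1 IMPLIES NOT 1))) -> 0
Full result column, 4 rows per line (P1,P2 fixed per line; P3,P4 runs 00..11 left to right):
  rows 0-3 [P1,P2=00]: 1100  = hex C
  rows 4-7 [P1,P2=01]: 1100  = hex C
  rows 8-11 [P1,P2=10]: 1100  = hex C
  rows 12-15 [P1,P2=11]: 1100  = hex C
Output column (row 0 .. row 15) = 1100110011001100
Output column grouped in 4s = 1100 1100 1100 1100 = 0xCCCC
Convert to decimal digit by digit (value = value*16 + digit):
  C -> 12
  12*16 + 12 (C) = 204
  204*16 + 12 (C) = 3276
  3276*16 + 12 (C) = 52428
Decimal = 52428

52428


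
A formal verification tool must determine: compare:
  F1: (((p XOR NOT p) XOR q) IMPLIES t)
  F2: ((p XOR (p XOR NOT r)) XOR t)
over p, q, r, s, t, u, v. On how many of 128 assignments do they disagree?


F1 = (((p XOR NOT p) XOR q) IMPLIES t)
F2 = ((p XOR (p XOR NOT r)) XOR t)
Evaluate both on each of 128 rows (bits = p,q,r,s,t,u,v):
  row 0 [0000000]: F1=0 F2=1 (differ) -> 1
  row 1 [0000001]: F1=0 F2=1 (differ) -> 1
  row 2 [0000010]: F1=0 F2=1 (differ) -> 1
  row 3 [0000011]: F1=0 F2=1 (differ) -> 1
  row 4 [0000100]: F1=1 F2=0 (differ) -> 1
  (every remaining row is evaluated the same way; all 128 results are listed next)
Full result column, 8 rows per line (p,q,r,s fixed per line; t,u,v runs 000..111 left to right):
  rows 0-7 [p,q,r,s=0000]: 11111111  (ones: 8)
  rows 8-15 [p,q,r,s=0001]: 11111111  (ones: 8)
  rows 16-23 [p,q,r,s=0010]: 00000000  (ones: 0)
  rows 24-31 [p,q,r,s=0011]: 00000000  (ones: 0)
  rows 32-39 [p,q,r,s=0100]: 00001111  (ones: 4)
  rows 40-47 [p,q,r,s=0101]: 00001111  (ones: 4)
  rows 48-55 [p,q,r,s=0110]: 11110000  (ones: 4)
  rows 56-63 [p,q,r,s=0111]: 11110000  (ones: 4)
  rows 64-71 [p,q,r,s=1000]: 11111111  (ones: 8)
  rows 72-79 [p,q,r,s=1001]: 11111111  (ones: 8)
  rows 80-87 [p,q,r,s=1010]: 00000000  (ones: 0)
  rows 88-95 [p,q,r,s=1011]: 00000000  (ones: 0)
  rows 96-103 [p,q,r,s=1100]: 00001111  (ones: 4)
  rows 104-111 [p,q,r,s=1101]: 00001111  (ones: 4)
  rows 112-119 [p,q,r,s=1110]: 11110000  (ones: 4)
  rows 120-127 [p,q,r,s=1111]: 11110000  (ones: 4)
Disagreements = 8+8+0+0+4+4+4+4+8+8+0+0+4+4+4+4 = 64

64


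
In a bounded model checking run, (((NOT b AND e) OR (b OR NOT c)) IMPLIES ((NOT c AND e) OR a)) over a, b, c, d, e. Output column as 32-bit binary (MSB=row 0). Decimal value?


Formula: (((NOT b AND e) OR (b OR NOT c)) IMPLIES ((NOT c AND e) OR a)) over a, b, c, d, e (32 rows)
Evaluate each row (bits = a,b,c,d,e, MSB first):
  row 0 [00000]: (((NOT 0 AND 0) OR (0 OR NOT 0)) IMPLIES ((NOT 0 AND 0) OR 0)) -> 0
  row 1 [00001]: (((NOT 0 AND 1) OR (0 OR NOT 0)) IMPLIES ((NOT 0 AND 1) OR 0)) -> 1
  row 2 [00010]: (((NOT 0 AND 0) OR (0 OR NOT 0)) IMPLIES ((NOT 0 AND 0) OR 0)) -> 0
  row 3 [00011]: (((NOT 0 AND 1) OR (0 OR NOT 0)) IMPLIES ((NOT 0 AND 1) OR 0)) -> 1
  row 4 [00100]: (((NOT 0 AND 0) OR (0 OR NOT 1)) IMPLIES ((NOT 1 AND 0) OR 0)) -> 1
  row 5 [00101]: (((NOT 0 AND 1) OR (0 OR NOT 1)) IMPLIES ((NOT 1 AND 1) OR 0)) -> 0
  row 6 [00110]: (((NOT 0 AND 0) OR (0 OR NOT 1)) IMPLIES ((NOT 1 AND 0) OR 0)) -> 1
  row 7 [00111]: (((NOT 0 AND 1) OR (0 OR NOT 1)) IMPLIES ((NOT 1 AND 1) OR 0)) -> 0
  row 8 [01000]: (((NOT 1 AND 0) OR (1 OR NOT 0)) IMPLIES ((NOT 0 AND 0) OR 0)) -> 0
  row 9 [01001]: (((NOT 1 AND 1) OR (1 OR NOT 0)) IMPLIES ((NOT 0 AND 1) OR 0)) -> 1
  row 10 [01010]: (((NOT 1 AND 0) OR (1 OR NOT 0)) IMPLIES ((NOT 0 AND 0) OR 0)) -> 0
  row 11 [01011]: (((NOT 1 AND 1) OR (1 OR NOT 0)) IMPLIES ((NOT 0 AND 1) OR 0)) -> 1
  row 12 [01100]: (((NOT 1 AND 0) OR (1 OR NOT 1)) IMPLIES ((NOT 1 AND 0) OR 0)) -> 0
  row 13 [01101]: (((NOT 1 AND 1) OR (1 OR NOT 1)) IMPLIES ((NOT 1 AND 1) OR 0)) -> 0
  row 14 [01110]: (((NOT 1 AND 0) OR (1 OR NOT 1)) IMPLIES ((NOT 1 AND 0) OR 0)) -> 0
  row 15 [01111]: (((NOT 1 AND 1) OR (1 OR NOT 1)) IMPLIES ((NOT 1 AND 1) OR 0)) -> 0
  row 16 [10000]: (((NOT 0 AND 0) OR (0 OR NOT 0)) IMPLIES ((NOT 0 AND 0) OR 1)) -> 1
  row 17 [10001]: (((NOT 0 AND 1) OR (0 OR NOT 0)) IMPLIES ((NOT 0 AND 1) OR 1)) -> 1
  row 18 [10010]: (((NOT 0 AND 0) OR (0 OR NOT 0)) IMPLIES ((NOT 0 AND 0) OR 1)) -> 1
  row 19 [10011]: (((NOT 0 AND 1) OR (0 OR NOT 0)) IMPLIES ((NOT 0 AND 1) OR 1)) -> 1
  row 20 [10100]: (((NOT 0 AND 0) OR (0 OR NOT 1)) IMPLIES ((NOT 1 AND 0) OR 1)) -> 1
  row 21 [10101]: (((NOT 0 AND 1) OR (0 OR NOT 1)) IMPLIES ((NOT 1 AND 1) OR 1)) -> 1
  row 22 [10110]: (((NOT 0 AND 0) OR (0 OR NOT 1)) IMPLIES ((NOT 1 AND 0) OR 1)) -> 1
  row 23 [10111]: (((NOT 0 AND 1) OR (0 OR NOT 1)) IMPLIES ((NOT 1 AND 1) OR 1)) -> 1
  row 24 [11000]: (((NOT 1 AND 0) OR (1 OR NOT 0)) IMPLIES ((NOT 0 AND 0) OR 1)) -> 1
  row 25 [11001]: (((NOT 1 AND 1) OR (1 OR NOT 0)) IMPLIES ((NOT 0 AND 1) OR 1)) -> 1
  row 26 [11010]: (((NOT 1 AND 0) OR (1 OR NOT 0)) IMPLIES ((NOT 0 AND 0) OR 1)) -> 1
  row 27 [11011]: (((NOT 1 AND 1) OR (1 OR NOT 0)) IMPLIES ((NOT 0 AND 1) OR 1)) -> 1
  row 28 [11100]: (((NOT 1 AND 0) OR (1 OR NOT 1)) IMPLIES ((NOT 1 AND 0) OR 1)) -> 1
  row 29 [11101]: (((NOT 1 AND 1) OR (1 OR NOT 1)) IMPLIES ((NOT 1 AND 1) OR 1)) -> 1
  row 30 [11110]: (((NOT 1 AND 0) OR (1 OR NOT 1)) IMPLIES ((NOT 1 AND 0) OR 1)) -> 1
  row 31 [11111]: (((NOT 1 AND 1) OR (1 OR NOT 1)) IMPLIES ((NOT 1 AND 1) OR 1)) -> 1
Full result column, 4 rows per line (a,b,c fixed per line; d,e runs 00..11 left to right):
  rows 0-3 [a,b,c=000]: 0101  = hex 5
  rows 4-7 [a,b,c=001]: 1010  = hex A
  rows 8-11 [a,b,c=010]: 0101  = hex 5
  rows 12-15 [a,b,c=011]: 0000  = hex 0
  rows 16-19 [a,b,c=100]: 1111  = hex F
  rows 20-23 [a,b,c=101]: 1111  = hex F
  rows 24-27 [a,b,c=110]: 1111  = hex F
  rows 28-31 [a,b,c=111]: 1111  = hex F
Output column (row 0 .. row 31) = 01011010010100001111111111111111
Output column grouped in 4s = 0101 1010 0101 0000 1111 1111 1111 1111 = 0x5A50FFFF
Convert to decimal digit by digit (value = value*16 + digit):
  5 -> 5
  5*16 + 10 (A) = 90
  90*16 + 5 = 1445
  1445*16 + 0 = 23120
  23120*16 + 15 (F) = 369935
  369935*16 + 15 (F) = 5918975
  5918975*16 + 15 (F) = 94703615
  94703615*16 + 15 (F) = 1515257855
Decimal = 1515257855

1515257855


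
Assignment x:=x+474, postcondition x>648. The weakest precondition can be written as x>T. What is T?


Formula: wp(x:=E, P) = P[E/x] (substitute E for x in postcondition)
Step 1: Postcondition: x>648
Step 2: Substitute x+474 for x: x+474>648
Step 3: Solve for x: x > 648-474 = 174

174


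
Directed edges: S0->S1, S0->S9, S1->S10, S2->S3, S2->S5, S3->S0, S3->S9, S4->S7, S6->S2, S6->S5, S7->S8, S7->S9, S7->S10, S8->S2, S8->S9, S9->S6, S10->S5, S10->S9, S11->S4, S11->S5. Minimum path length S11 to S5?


BFS layer-by-layer from S11:
  dist 0: {S11}
  dist 1: {S4, S5}
  -> S5 reached at distance 1
Shortest path length = 1

1


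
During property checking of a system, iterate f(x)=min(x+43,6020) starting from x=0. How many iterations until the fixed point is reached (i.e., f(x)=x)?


Step 1: x=0, cap=6020, increment=43
Step 2: x grows by 43 each step until capped at 6020; fixed point is x=6020
Step 3: iterations = ceil(6020/43) = 140

140


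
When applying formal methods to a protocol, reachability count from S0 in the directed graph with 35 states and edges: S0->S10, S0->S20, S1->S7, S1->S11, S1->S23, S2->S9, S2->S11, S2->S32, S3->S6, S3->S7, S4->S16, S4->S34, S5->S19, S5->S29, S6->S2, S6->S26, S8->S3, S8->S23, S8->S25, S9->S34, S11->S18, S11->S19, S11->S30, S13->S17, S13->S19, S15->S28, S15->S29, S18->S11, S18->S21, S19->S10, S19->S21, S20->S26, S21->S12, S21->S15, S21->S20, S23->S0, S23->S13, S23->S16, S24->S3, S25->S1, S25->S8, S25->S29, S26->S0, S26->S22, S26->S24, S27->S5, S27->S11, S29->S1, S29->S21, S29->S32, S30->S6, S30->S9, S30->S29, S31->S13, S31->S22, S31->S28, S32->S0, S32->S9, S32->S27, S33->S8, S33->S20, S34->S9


BFS from S0:
  layer 0: {S0}
  layer 1: {S10, S20}
  layer 2: {S26}
  layer 3: {S22, S24}
  layer 4: {S3}
  layer 5: {S6, S7}
  layer 6: {S2}
  layer 7: {S9, S11, S32}
  layer 8: {S18, S19, S27, S30, S34}
  layer 9: {S5, S21, S29}
  layer 10: {S1, S12, S15}
  layer 11: {S23, S28}
  layer 12: {S13, S16}
  layer 13: {S17}
Reachable set: {S0, S1, S2, S3, S5, S6, S7, S9, S10, S11, S12, S13, S15, S16, S17, S18, S19, S20, S21, S22, S23, S24, S26, S27, S28, S29, S30, S32, S34}
Count = 29

29


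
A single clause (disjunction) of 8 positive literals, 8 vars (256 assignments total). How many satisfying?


Step 1: Total=2^8=256
Step 2: Unsat when all 8 false: 2^0=1
Step 3: Sat=256-1=255

255


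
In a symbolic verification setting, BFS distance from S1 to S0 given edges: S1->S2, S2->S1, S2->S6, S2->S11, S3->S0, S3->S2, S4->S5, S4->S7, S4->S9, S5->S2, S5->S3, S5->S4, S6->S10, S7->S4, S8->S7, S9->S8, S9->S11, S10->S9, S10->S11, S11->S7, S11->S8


BFS layer-by-layer from S1:
  dist 0: {S1}
  dist 1: {S2}
  dist 2: {S6, S11}
  dist 3: {S7, S8, S10}
  dist 4: {S4, S9}
  dist 5: {S5}
  dist 6: {S3}
  dist 7: {S0}
  -> S0 reached at distance 7
Shortest path length = 7

7


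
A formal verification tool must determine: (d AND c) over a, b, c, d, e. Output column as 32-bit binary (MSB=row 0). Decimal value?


Formula: (d AND c) over a, b, c, d, e (32 rows)
Evaluate each row (bits = a,b,c,d,e, MSB first):
  row 0 [00000]: (0 AND 0) -> 0
  row 1 [00001]: (0 AND 0) -> 0
  row 2 [00010]: (1 AND 0) -> 0
  row 3 [00011]: (1 AND 0) -> 0
  row 4 [00100]: (0 AND 1) -> 0
  row 5 [00101]: (0 AND 1) -> 0
  row 6 [00110]: (1 AND 1) -> 1
  row 7 [00111]: (1 AND 1) -> 1
  row 8 [01000]: (0 AND 0) -> 0
  row 9 [01001]: (0 AND 0) -> 0
  row 10 [01010]: (1 AND 0) -> 0
  row 11 [01011]: (1 AND 0) -> 0
  row 12 [01100]: (0 AND 1) -> 0
  row 13 [01101]: (0 AND 1) -> 0
  row 14 [01110]: (1 AND 1) -> 1
  row 15 [01111]: (1 AND 1) -> 1
  row 16 [10000]: (0 AND 0) -> 0
  row 17 [10001]: (0 AND 0) -> 0
  row 18 [10010]: (1 AND 0) -> 0
  row 19 [10011]: (1 AND 0) -> 0
  row 20 [10100]: (0 AND 1) -> 0
  row 21 [10101]: (0 AND 1) -> 0
  row 22 [10110]: (1 AND 1) -> 1
  row 23 [10111]: (1 AND 1) -> 1
  row 24 [11000]: (0 AND 0) -> 0
  row 25 [11001]: (0 AND 0) -> 0
  row 26 [11010]: (1 AND 0) -> 0
  row 27 [11011]: (1 AND 0) -> 0
  row 28 [11100]: (0 AND 1) -> 0
  row 29 [11101]: (0 AND 1) -> 0
  row 30 [11110]: (1 AND 1) -> 1
  row 31 [11111]: (1 AND 1) -> 1
Full result column, 4 rows per line (a,b,c fixed per line; d,e runs 00..11 left to right):
  rows 0-3 [a,b,c=000]: 0000  = hex 0
  rows 4-7 [a,b,c=001]: 0011  = hex 3
  rows 8-11 [a,b,c=010]: 0000  = hex 0
  rows 12-15 [a,b,c=011]: 0011  = hex 3
  rows 16-19 [a,b,c=100]: 0000  = hex 0
  rows 20-23 [a,b,c=101]: 0011  = hex 3
  rows 24-27 [a,b,c=110]: 0000  = hex 0
  rows 28-31 [a,b,c=111]: 0011  = hex 3
Output column (row 0 .. row 31) = 00000011000000110000001100000011
Output column grouped in 4s = 0000 0011 0000 0011 0000 0011 0000 0011 = 0x03030303
Convert to decimal digit by digit (value = value*16 + digit):
  0 -> 0
  0*16 + 3 = 3
  3*16 + 0 = 48
  48*16 + 3 = 771
  771*16 + 0 = 12336
  12336*16 + 3 = 197379
  197379*16 + 0 = 3158064
  3158064*16 + 3 = 50529027
Decimal = 50529027

50529027


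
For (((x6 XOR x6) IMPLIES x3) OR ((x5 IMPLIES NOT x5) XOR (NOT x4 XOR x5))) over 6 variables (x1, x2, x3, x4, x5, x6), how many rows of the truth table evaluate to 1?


Formula: (((x6 XOR x6) IMPLIES x3) OR ((x5 IMPLIES NOT x5) XOR (NOT x4 XOR x5))) over 6 vars (64 rows)
Evaluate each row (x1, x2, x3, x4, x5, x6 as bits, MSB first):
  row 0 [000000]: (((0 XOR 0) IMPLIES 0) OR ((0 IMPLIES NOT 0) XOR (NOT 0 XOR 0))) -> 1
  row 1 [000001]: (((1 XOR 1) IMPLIES 0) OR ((0 IMPLIES NOT 0) XOR (NOT 0 XOR 0))) -> 1
  row 2 [000010]: (((0 XOR 0) IMPLIES 0) OR ((1 IMPLIES NOT 1) XOR (NOT 0 XOR 1))) -> 1
  row 3 [000011]: (((1 XOR 1) IMPLIES 0) OR ((1 IMPLIES NOT 1) XOR (NOT 0 XOR 1))) -> 1
  row 4 [000100]: (((0 XOR 0) IMPLIES 0) OR ((0 IMPLIES NOT 0) XOR (NOT 1 XOR 0))) -> 1
  (every remaining row is evaluated the same way; all 64 results are listed next)
Full result column, 8 rows per line (x1,x2,x3 fixed per line; x4,x5,x6 runs 000..111 left to right):
  rows 0-7 [x1,x2,x3=000]: 11111111  (ones: 8)
  rows 8-15 [x1,x2,x3=001]: 11111111  (ones: 8)
  rows 16-23 [x1,x2,x3=010]: 11111111  (ones: 8)
  rows 24-31 [x1,x2,x3=011]: 11111111  (ones: 8)
  rows 32-39 [x1,x2,x3=100]: 11111111  (ones: 8)
  rows 40-47 [x1,x2,x3=101]: 11111111  (ones: 8)
  rows 48-55 [x1,x2,x3=110]: 11111111  (ones: 8)
  rows 56-63 [x1,x2,x3=111]: 11111111  (ones: 8)
Count of 1-rows = 8+8+8+8+8+8+8+8 = 64

64


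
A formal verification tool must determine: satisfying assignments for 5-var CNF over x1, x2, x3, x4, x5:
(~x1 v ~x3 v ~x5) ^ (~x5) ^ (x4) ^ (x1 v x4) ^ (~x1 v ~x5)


CNF with 5 clauses over 5 vars (32 assignments).
An assignment satisfies CNF iff every clause has >=1 true literal.
Check each row (bits = x1,x2,x3,x4,x5; clause T/F shown):
  row 0 [00000]: clauses=TTFFT -> 0
  row 1 [00001]: clauses=TFFFT -> 0
  row 2 [00010]: clauses=TTTTT -> 1
  row 3 [00011]: clauses=TFTTT -> 0
  row 4 [00100]: clauses=TTFFT -> 0
  row 5 [00101]: clauses=TFFFT -> 0
  row 6 [00110]: clauses=TTTTT -> 1
  row 7 [00111]: clauses=TFTTT -> 0
  row 8 [01000]: clauses=TTFFT -> 0
  row 9 [01001]: clauses=TFFFT -> 0
  row 10 [01010]: clauses=TTTTT -> 1
  row 11 [01011]: clauses=TFTTT -> 0
  row 12 [01100]: clauses=TTFFT -> 0
  row 13 [01101]: clauses=TFFFT -> 0
  row 14 [01110]: clauses=TTTTT -> 1
  row 15 [01111]: clauses=TFTTT -> 0
  row 16 [10000]: clauses=TTFTT -> 0
  row 17 [10001]: clauses=TFFTF -> 0
  row 18 [10010]: clauses=TTTTT -> 1
  row 19 [10011]: clauses=TFTTF -> 0
  row 20 [10100]: clauses=TTFTT -> 0
  row 21 [10101]: clauses=FFFTF -> 0
  row 22 [10110]: clauses=TTTTT -> 1
  row 23 [10111]: clauses=FFTTF -> 0
  row 24 [11000]: clauses=TTFTT -> 0
  row 25 [11001]: clauses=TFFTF -> 0
  row 26 [11010]: clauses=TTTTT -> 1
  row 27 [11011]: clauses=TFTTF -> 0
  row 28 [11100]: clauses=TTFTT -> 0
  row 29 [11101]: clauses=FFFTF -> 0
  row 30 [11110]: clauses=TTTTT -> 1
  row 31 [11111]: clauses=FFTTF -> 0
Full result column, 8 rows per line (x1,x2 fixed per line; x3,x4,x5 runs 000..111 left to right):
  rows 0-7 [x1,x2=00]: 00100010  (ones: 2)
  rows 8-15 [x1,x2=01]: 00100010  (ones: 2)
  rows 16-23 [x1,x2=10]: 00100010  (ones: 2)
  rows 24-31 [x1,x2=11]: 00100010  (ones: 2)
Satisfying assignments = 2+2+2+2 = 8

8


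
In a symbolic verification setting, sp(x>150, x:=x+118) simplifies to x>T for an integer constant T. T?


Formula: sp(P, x:=E) = exists old_x. (x = E[old_x/x]) AND P[old_x/x] (old_x is the value of x before the assignment; eliminate old_x by solving x = E[old_x/x] for old_x)
Step 1: Precondition P: x>150, i.e. old_x > 150
Step 2: Assignment gives x = old_x + 118, so old_x = x - 118
Step 3: Substitute into P: x - 118 > 150
Step 4: Simplify: x > 150+118 = 268

268


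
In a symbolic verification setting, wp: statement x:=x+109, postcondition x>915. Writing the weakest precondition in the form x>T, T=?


Formula: wp(x:=E, P) = P[E/x] (substitute E for x in postcondition)
Step 1: Postcondition: x>915
Step 2: Substitute x+109 for x: x+109>915
Step 3: Solve for x: x > 915-109 = 806

806


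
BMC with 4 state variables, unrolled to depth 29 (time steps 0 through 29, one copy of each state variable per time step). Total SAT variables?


BMC unrolls to depth k, creating one copy of each state var for steps 0..k.
Step count = 29 + 1 = 30 (steps 0 through 29)
Vars per step = 4
Total = 4 * 30 = 120

120


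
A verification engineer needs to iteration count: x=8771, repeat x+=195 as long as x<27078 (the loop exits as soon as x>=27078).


Step 1: x goes from 8771 toward 27078 by 195; the body runs while x<27078, so iterations = ceil((bound-start)/step)
Step 2: Distance=18307
Step 3: ceil(18307/195)=94

94


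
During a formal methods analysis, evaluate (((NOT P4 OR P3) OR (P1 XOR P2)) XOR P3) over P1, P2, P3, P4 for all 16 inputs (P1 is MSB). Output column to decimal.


Formula: (((NOT P4 OR P3) OR (P1 XOR P2)) XOR P3) over P1, P2, P3, P4 (16 rows)
Evaluate each row (bits = P1,P2,P3,P4, MSB first):
  row 0 [0000]: (((NOT 0 OR 0) OR (0 XOR 0)) XOR 0) -> 1
  row 1 [0001]: (((NOT 1 OR 0) OR (0 XOR 0)) XOR 0) -> 0
  row 2 [0010]: (((NOT 0 OR 1) OR (0 XOR 0)) XOR 1) -> 0
  row 3 [0011]: (((NOT 1 OR 1) OR (0 XOR 0)) XOR 1) -> 0
  row 4 [0100]: (((NOT 0 OR 0) OR (0 XOR 1)) XOR 0) -> 1
  row 5 [0101]: (((NOT 1 OR 0) OR (0 XOR 1)) XOR 0) -> 1
  row 6 [0110]: (((NOT 0 OR 1) OR (0 XOR 1)) XOR 1) -> 0
  row 7 [0111]: (((NOT 1 OR 1) OR (0 XOR 1)) XOR 1) -> 0
  row 8 [1000]: (((NOT 0 OR 0) OR (1 XOR 0)) XOR 0) -> 1
  row 9 [1001]: (((NOT 1 OR 0) OR (1 XOR 0)) XOR 0) -> 1
  row 10 [1010]: (((NOT 0 OR 1) OR (1 XOR 0)) XOR 1) -> 0
  row 11 [1011]: (((NOT 1 OR 1) OR (1 XOR 0)) XOR 1) -> 0
  row 12 [1100]: (((NOT 0 OR 0) OR (1 XOR 1)) XOR 0) -> 1
  row 13 [1101]: (((NOT 1 OR 0) OR (1 XOR 1)) XOR 0) -> 0
  row 14 [1110]: (((NOT 0 OR 1) OR (1 XOR 1)) XOR 1) -> 0
  row 15 [1111]: (((NOT 1 OR 1) OR (1 XOR 1)) XOR 1) -> 0
Full result column, 4 rows per line (P1,P2 fixed per line; P3,P4 runs 00..11 left to right):
  rows 0-3 [P1,P2=00]: 1000  = hex 8
  rows 4-7 [P1,P2=01]: 1100  = hex C
  rows 8-11 [P1,P2=10]: 1100  = hex C
  rows 12-15 [P1,P2=11]: 1000  = hex 8
Output column (row 0 .. row 15) = 1000110011001000
Output column grouped in 4s = 1000 1100 1100 1000 = 0x8CC8
Convert to decimal digit by digit (value = value*16 + digit):
  8 -> 8
  8*16 + 12 (C) = 140
  140*16 + 12 (C) = 2252
  2252*16 + 8 = 36040
Decimal = 36040

36040


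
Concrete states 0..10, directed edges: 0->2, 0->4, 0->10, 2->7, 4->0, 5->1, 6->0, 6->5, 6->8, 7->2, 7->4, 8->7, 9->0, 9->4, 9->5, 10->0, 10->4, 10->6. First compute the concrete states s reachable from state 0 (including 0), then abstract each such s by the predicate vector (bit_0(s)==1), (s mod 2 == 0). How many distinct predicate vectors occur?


BFS from 0:
Concrete reachable: {0, 1, 2, 4, 5, 6, 7, 8, 10}
Abstract via predicates (bit_0(s)==1), (s mod 2 == 0):
  (0,1) <- {0, 2, 4, 6, 8, 10}
  (1,0) <- {1, 5, 7}
Distinct abstract states = 2

2


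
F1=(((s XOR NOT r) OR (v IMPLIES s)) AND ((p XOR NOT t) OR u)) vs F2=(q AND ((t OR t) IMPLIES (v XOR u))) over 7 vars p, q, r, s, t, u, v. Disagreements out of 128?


F1 = (((s XOR NOT r) OR (v IMPLIES s)) AND ((p XOR NOT t) OR u))
F2 = (q AND ((t OR t) IMPLIES (v XOR u)))
Evaluate both on each of 128 rows (bits = p,q,r,s,t,u,v):
  row 0 [0000000]: F1=1 F2=0 (differ) -> 1
  row 1 [0000001]: F1=1 F2=0 (differ) -> 1
  row 2 [0000010]: F1=1 F2=0 (differ) -> 1
  row 3 [0000011]: F1=1 F2=0 (differ) -> 1
  row 4 [0000100]: F1=0 F2=0 -> 0
  (every remaining row is evaluated the same way; all 128 results are listed next)
Full result column, 8 rows per line (p,q,r,s fixed per line; t,u,v runs 000..111 left to right):
  rows 0-7 [p,q,r,s=0000]: 11110011  (ones: 6)
  rows 8-15 [p,q,r,s=0001]: 11110011  (ones: 6)
  rows 16-23 [p,q,r,s=0010]: 10100010  (ones: 3)
  rows 24-31 [p,q,r,s=0011]: 11110011  (ones: 6)
  rows 32-39 [p,q,r,s=0100]: 00000101  (ones: 2)
  rows 40-47 [p,q,r,s=0101]: 00000101  (ones: 2)
  rows 48-55 [p,q,r,s=0110]: 01010100  (ones: 3)
  rows 56-63 [p,q,r,s=0111]: 00000101  (ones: 2)
  rows 64-71 [p,q,r,s=1000]: 00111111  (ones: 6)
  rows 72-79 [p,q,r,s=1001]: 00111111  (ones: 6)
  rows 80-87 [p,q,r,s=1010]: 00101010  (ones: 3)
  rows 88-95 [p,q,r,s=1011]: 00111111  (ones: 6)
  rows 96-103 [p,q,r,s=1100]: 11001001  (ones: 4)
  rows 104-111 [p,q,r,s=1101]: 11001001  (ones: 4)
  rows 112-119 [p,q,r,s=1110]: 11011100  (ones: 5)
  rows 120-127 [p,q,r,s=1111]: 11001001  (ones: 4)
Disagreements = 6+6+3+6+2+2+3+2+6+6+3+6+4+4+5+4 = 68

68


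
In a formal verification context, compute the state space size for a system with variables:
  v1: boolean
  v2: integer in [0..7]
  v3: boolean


State space = product of domain sizes of all variables.
Domain sizes:
  v1 (boolean): 2
  v2 (integer in [0..7]): 8
  v3 (boolean): 2
Product = 2 * 8 * 2 = 32

32


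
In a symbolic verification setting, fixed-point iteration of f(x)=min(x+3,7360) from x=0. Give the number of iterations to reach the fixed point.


Step 1: x=0, cap=7360, increment=3
Step 2: x grows by 3 each step until capped at 7360; fixed point is x=7360
Step 3: iterations = ceil(7360/3) = 2454

2454


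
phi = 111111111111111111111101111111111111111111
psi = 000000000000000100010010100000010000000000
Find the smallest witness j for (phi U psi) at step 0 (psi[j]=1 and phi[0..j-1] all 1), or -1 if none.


(phi U psi) at 0: need smallest j with psi[j]=1 and phi[i]=1 for all i in [0,j).
Scan from step 0:
  step 0: phi=1, psi=0 -> continue
  step 1: phi=1, psi=0 -> continue
  step 2: phi=1, psi=0 -> continue
  step 3: phi=1, psi=0 -> continue
  step 15: psi=1 and phi held for [0,15) -> witness found
Witness step = 15

15


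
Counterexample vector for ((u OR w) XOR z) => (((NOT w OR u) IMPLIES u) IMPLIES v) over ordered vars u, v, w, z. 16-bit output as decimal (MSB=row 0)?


F1 = ((u OR w) XOR z)
F2 = (((NOT w OR u) IMPLIES u) IMPLIES v)
Counterexample to F1=>F2 is where F1=1 and F2=0.
Evaluate each row (bits = u,v,w,z, MSB first):
  row 0 [0000]: F1=0 F2=1 -> F1&~F2 -> 0
  row 1 [0001]: F1=1 F2=1 -> F1&~F2 -> 0
  row 2 [0010]: F1=1 F2=0 -> F1&~F2 -> 1
  row 3 [0011]: F1=0 F2=0 -> F1&~F2 -> 0
  row 4 [0100]: F1=0 F2=1 -> F1&~F2 -> 0
  row 5 [0101]: F1=1 F2=1 -> F1&~F2 -> 0
  row 6 [0110]: F1=1 F2=1 -> F1&~F2 -> 0
  row 7 [0111]: F1=0 F2=1 -> F1&~F2 -> 0
  row 8 [1000]: F1=1 F2=0 -> F1&~F2 -> 1
  row 9 [1001]: F1=0 F2=0 -> F1&~F2 -> 0
  row 10 [1010]: F1=1 F2=0 -> F1&~F2 -> 1
  row 11 [1011]: F1=0 F2=0 -> F1&~F2 -> 0
  row 12 [1100]: F1=1 F2=1 -> F1&~F2 -> 0
  row 13 [1101]: F1=0 F2=1 -> F1&~F2 -> 0
  row 14 [1110]: F1=1 F2=1 -> F1&~F2 -> 0
  row 15 [1111]: F1=0 F2=1 -> F1&~F2 -> 0
Full result column, 4 rows per line (u,v fixed per line; w,z runs 00..11 left to right):
  rows 0-3 [u,v=00]: 0010  = hex 2
  rows 4-7 [u,v=01]: 0000  = hex 0
  rows 8-11 [u,v=10]: 1010  = hex A
  rows 12-15 [u,v=11]: 0000  = hex 0
Counterexample vector (row 0 .. row 15) = 0010000010100000
Output column grouped in 4s = 0010 0000 1010 0000 = 0x20A0
Convert to decimal digit by digit (value = value*16 + digit):
  2 -> 2
  2*16 + 0 = 32
  32*16 + 10 (A) = 522
  522*16 + 0 = 8352
Decimal = 8352

8352
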